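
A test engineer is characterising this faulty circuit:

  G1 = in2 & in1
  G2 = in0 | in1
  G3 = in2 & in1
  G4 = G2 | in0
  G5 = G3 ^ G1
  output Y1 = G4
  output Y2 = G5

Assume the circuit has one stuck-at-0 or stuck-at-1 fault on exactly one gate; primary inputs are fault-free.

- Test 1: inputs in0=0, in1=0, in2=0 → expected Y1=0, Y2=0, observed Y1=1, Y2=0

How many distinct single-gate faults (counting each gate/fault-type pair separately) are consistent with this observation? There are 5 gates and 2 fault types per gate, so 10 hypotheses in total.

Fault-free: G1=0, G2=0, G3=0, G4=0, G5=0 → Y1=0, Y2=0. Observed Y1=1, Y2=0.
  G1 stuck-at-0: output Y1=0, Y2=0 ✗
  G1 stuck-at-1: output Y1=0, Y2=1 ✗
  G2 stuck-at-0: output Y1=0, Y2=0 ✗
  G2 stuck-at-1: output Y1=1, Y2=0 ✓
  G3 stuck-at-0: output Y1=0, Y2=0 ✗
  G3 stuck-at-1: output Y1=0, Y2=1 ✗
  G4 stuck-at-0: output Y1=0, Y2=0 ✗
  G4 stuck-at-1: output Y1=1, Y2=0 ✓
  G5 stuck-at-0: output Y1=0, Y2=0 ✗
  G5 stuck-at-1: output Y1=0, Y2=1 ✗
Consistent faults: {G2 stuck-at-1, G4 stuck-at-1} — 2 in all.

2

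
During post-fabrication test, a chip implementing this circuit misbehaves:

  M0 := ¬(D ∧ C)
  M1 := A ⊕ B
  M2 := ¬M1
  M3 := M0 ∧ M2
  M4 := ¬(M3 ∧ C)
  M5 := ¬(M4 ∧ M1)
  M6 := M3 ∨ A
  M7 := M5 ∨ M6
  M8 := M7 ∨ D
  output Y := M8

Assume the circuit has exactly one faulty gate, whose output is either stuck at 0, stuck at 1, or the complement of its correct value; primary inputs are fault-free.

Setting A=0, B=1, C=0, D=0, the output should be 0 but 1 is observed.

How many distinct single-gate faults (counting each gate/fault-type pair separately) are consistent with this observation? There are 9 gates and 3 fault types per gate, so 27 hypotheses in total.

16

Fault-free: M0=1, M1=1, M2=0, M3=0, M4=1, M5=0, M6=0, M7=0, M8=0 → 0. Observed 1.
  M0: none of the 3 fault types match ✗
  M1: stuck-at-0, inverted output ✓; others ✗
  M2: stuck-at-1, inverted output ✓; others ✗
  M3: stuck-at-1, inverted output ✓; others ✗
  M4: stuck-at-0, inverted output ✓; others ✗
  M5: stuck-at-1, inverted output ✓; others ✗
  M6: stuck-at-1, inverted output ✓; others ✗
  M7: stuck-at-1, inverted output ✓; others ✗
  M8: stuck-at-1, inverted output ✓; others ✗
Consistent faults: {M1 stuck-at-0, M1 inverted output, M2 stuck-at-1, M2 inverted output, M3 stuck-at-1, M3 inverted output, M4 stuck-at-0, M4 inverted output, M5 stuck-at-1, M5 inverted output, M6 stuck-at-1, M6 inverted output, M7 stuck-at-1, M7 inverted output, M8 stuck-at-1, M8 inverted output} — 16 in all.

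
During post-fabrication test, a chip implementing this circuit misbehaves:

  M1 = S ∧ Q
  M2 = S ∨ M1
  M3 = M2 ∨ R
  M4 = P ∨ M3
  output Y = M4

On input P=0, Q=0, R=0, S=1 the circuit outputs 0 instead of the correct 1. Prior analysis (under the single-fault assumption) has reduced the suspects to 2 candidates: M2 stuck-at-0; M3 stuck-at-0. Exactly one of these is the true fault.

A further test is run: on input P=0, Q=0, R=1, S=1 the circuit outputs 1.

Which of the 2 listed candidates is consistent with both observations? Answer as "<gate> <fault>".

Evaluate each candidate on input P=0, Q=0, R=1, S=1:
  M2 stuck-at-0: M1=0, M2=0 [stuck-at-0], M3=1, M4=1 → 1 — matches
  M3 stuck-at-0: M1=0, M2=1, M3=0 [stuck-at-0], M4=0 → 0 — eliminated
Only M2 stuck-at-0 reproduces the observed 1.

M2 stuck-at-0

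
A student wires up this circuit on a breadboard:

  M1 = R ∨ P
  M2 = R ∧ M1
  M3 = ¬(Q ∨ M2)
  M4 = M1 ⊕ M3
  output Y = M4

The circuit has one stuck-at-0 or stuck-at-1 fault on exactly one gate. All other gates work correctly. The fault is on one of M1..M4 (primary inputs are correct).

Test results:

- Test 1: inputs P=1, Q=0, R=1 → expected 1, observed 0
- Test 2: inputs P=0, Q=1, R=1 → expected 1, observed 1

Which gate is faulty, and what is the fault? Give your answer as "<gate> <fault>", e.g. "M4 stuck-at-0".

M2 stuck-at-0

Fault-free values for test 1 (P=1, Q=0, R=1): M1=1, M2=1, M3=0, M4=1, giving Y=1. Observed 0.
Test 1: faults giving observed 0 are {M2 stuck-at-0, M3 stuck-at-1, M4 stuck-at-0}.
Test 2 (P=0, Q=1, R=1): fault-free M1=1, M2=1, M3=0, M4=1 → 1; observed 1. Eliminates M3 stuck-at-1, M4 stuck-at-0.
Only M2 stuck-at-0 is consistent with every test.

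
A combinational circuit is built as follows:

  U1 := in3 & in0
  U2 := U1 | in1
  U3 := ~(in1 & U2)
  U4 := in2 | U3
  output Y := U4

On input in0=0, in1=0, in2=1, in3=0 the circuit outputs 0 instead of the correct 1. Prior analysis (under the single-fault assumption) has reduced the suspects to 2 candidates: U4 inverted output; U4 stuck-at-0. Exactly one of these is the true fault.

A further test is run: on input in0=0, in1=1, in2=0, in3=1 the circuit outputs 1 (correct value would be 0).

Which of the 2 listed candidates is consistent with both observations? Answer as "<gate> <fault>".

U4 inverted output

Evaluate each candidate on input in0=0, in1=1, in2=0, in3=1:
  U4 inverted output: U1=0, U2=1, U3=0, U4=1 [inverted output] → 1 — matches
  U4 stuck-at-0: U1=0, U2=1, U3=0, U4=0 [stuck-at-0] → 0 — eliminated
Only U4 inverted output reproduces the observed 1.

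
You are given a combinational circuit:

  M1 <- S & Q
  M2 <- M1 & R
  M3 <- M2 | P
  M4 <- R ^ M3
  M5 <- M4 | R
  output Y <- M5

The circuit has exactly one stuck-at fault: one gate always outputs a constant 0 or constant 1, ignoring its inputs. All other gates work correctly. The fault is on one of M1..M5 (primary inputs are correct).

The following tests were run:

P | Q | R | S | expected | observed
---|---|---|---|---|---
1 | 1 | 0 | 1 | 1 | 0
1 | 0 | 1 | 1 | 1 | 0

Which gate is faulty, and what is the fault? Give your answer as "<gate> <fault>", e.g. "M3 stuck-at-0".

Fault-free values for test 1 (P=1, Q=1, R=0, S=1): M1=1, M2=0, M3=1, M4=1, M5=1, giving Y=1. Observed 0.
Test 1: faults giving observed 0 are {M3 stuck-at-0, M4 stuck-at-0, M5 stuck-at-0}.
Test 2 (P=1, Q=0, R=1, S=1): fault-free M1=0, M2=0, M3=1, M4=0, M5=1 → 1; observed 0. Eliminates M3 stuck-at-0, M4 stuck-at-0.
Only M5 stuck-at-0 is consistent with every test.

M5 stuck-at-0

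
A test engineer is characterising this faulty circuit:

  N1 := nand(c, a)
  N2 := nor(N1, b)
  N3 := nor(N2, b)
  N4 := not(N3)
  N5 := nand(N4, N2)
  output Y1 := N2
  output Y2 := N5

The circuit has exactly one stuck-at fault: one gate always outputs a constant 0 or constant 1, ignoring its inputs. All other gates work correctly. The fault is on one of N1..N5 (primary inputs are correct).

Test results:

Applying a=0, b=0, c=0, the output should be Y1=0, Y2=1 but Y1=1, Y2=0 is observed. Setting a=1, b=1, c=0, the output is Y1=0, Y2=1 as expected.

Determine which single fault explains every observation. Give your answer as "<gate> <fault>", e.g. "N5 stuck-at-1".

Fault-free values for test 1 (a=0, b=0, c=0): N1=1, N2=0, N3=1, N4=0, N5=1, giving Y1=0, Y2=1. Observed Y1=1, Y2=0.
Test 1: faults giving observed Y1=1, Y2=0 are {N1 stuck-at-0, N2 stuck-at-1}.
Test 2 (a=1, b=1, c=0): fault-free N1=1, N2=0, N3=0, N4=1, N5=1 → Y1=0, Y2=1; observed Y1=0, Y2=1. Eliminates N2 stuck-at-1.
Only N1 stuck-at-0 is consistent with every test.

N1 stuck-at-0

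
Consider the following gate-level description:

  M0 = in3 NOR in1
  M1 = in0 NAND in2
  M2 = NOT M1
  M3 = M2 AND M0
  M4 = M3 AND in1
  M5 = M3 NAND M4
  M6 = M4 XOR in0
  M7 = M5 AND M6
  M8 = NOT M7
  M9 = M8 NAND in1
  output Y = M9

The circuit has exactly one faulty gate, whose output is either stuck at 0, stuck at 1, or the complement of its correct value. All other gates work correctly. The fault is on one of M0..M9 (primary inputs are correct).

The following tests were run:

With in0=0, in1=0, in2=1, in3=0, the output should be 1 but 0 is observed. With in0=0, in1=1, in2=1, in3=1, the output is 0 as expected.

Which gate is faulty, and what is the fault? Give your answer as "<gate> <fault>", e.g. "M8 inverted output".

M9 stuck-at-0

Fault-free values for test 1 (in0=0, in1=0, in2=1, in3=0): M0=1, M1=1, M2=0, M3=0, M4=0, M5=1, M6=0, M7=0, M8=1, M9=1, giving Y=1. Observed 0.
Test 1: faults giving observed 0 are {M9 stuck-at-0, M9 inverted output}.
Test 2 (in0=0, in1=1, in2=1, in3=1): fault-free M0=0, M1=1, M2=0, M3=0, M4=0, M5=1, M6=0, M7=0, M8=1, M9=0 → 0; observed 0. Eliminates M9 inverted output.
Only M9 stuck-at-0 is consistent with every test.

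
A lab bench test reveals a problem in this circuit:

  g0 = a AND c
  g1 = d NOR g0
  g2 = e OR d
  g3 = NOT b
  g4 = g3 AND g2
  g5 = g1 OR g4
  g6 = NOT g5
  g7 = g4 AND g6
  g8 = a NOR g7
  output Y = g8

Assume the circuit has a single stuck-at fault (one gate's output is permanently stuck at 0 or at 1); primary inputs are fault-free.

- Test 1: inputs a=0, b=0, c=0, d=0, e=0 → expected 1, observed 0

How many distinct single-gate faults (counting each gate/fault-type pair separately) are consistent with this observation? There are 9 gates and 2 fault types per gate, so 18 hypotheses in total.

Fault-free: g0=0, g1=1, g2=0, g3=1, g4=0, g5=1, g6=0, g7=0, g8=1 → 1. Observed 0.
  g0: none of the 2 fault types match ✗
  g1: none of the 2 fault types match ✗
  g2: none of the 2 fault types match ✗
  g3: none of the 2 fault types match ✗
  g4: none of the 2 fault types match ✗
  g5: none of the 2 fault types match ✗
  g6: none of the 2 fault types match ✗
  g7: stuck-at-1 ✓; others ✗
  g8: stuck-at-0 ✓; others ✗
Consistent faults: {g7 stuck-at-1, g8 stuck-at-0} — 2 in all.

2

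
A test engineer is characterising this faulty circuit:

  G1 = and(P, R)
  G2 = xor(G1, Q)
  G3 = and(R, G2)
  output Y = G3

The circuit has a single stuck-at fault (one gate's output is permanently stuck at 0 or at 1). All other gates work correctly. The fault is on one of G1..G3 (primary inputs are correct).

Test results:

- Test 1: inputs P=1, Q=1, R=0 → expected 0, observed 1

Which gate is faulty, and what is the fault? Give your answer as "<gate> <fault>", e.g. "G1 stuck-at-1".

Fault-free values for test 1 (P=1, Q=1, R=0): G1=0, G2=1, G3=0, giving Y=0. Observed 1.
Test 1: faults giving observed 1 are {G3 stuck-at-1}.
Only G3 stuck-at-1 is consistent with every test.

G3 stuck-at-1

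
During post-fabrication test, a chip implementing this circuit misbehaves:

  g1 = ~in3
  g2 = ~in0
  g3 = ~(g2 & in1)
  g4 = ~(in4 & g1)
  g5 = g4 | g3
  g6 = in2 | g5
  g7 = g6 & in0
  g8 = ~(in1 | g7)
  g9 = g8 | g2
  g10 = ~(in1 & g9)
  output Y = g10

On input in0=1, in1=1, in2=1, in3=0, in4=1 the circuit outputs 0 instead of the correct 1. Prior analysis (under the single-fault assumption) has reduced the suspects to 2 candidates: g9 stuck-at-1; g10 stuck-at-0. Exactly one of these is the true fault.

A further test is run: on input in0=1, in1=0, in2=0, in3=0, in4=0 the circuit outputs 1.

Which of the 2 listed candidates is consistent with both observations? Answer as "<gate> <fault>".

Evaluate each candidate on input in0=1, in1=0, in2=0, in3=0, in4=0:
  g9 stuck-at-1: g1=1, g2=0, g3=1, g4=1, g5=1, g6=1, g7=1, g8=0, g9=1 [stuck-at-1], g10=1 → 1 — matches
  g10 stuck-at-0: g1=1, g2=0, g3=1, g4=1, g5=1, g6=1, g7=1, g8=0, g9=0, g10=0 [stuck-at-0] → 0 — eliminated
Only g9 stuck-at-1 reproduces the observed 1.

g9 stuck-at-1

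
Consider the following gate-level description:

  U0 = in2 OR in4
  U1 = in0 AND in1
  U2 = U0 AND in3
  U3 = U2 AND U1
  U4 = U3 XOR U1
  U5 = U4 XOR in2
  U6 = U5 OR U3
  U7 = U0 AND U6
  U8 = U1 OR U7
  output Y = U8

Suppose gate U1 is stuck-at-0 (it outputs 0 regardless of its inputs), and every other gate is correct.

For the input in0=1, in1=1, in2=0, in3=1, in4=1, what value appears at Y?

0

Propagate with U1 forced: U0=1, U1=0 [stuck-at-0], U2=1, U3=0, U4=0, U5=0, U6=0, U7=0, U8=0.
So Y = 0. (Without the fault it would be 1.)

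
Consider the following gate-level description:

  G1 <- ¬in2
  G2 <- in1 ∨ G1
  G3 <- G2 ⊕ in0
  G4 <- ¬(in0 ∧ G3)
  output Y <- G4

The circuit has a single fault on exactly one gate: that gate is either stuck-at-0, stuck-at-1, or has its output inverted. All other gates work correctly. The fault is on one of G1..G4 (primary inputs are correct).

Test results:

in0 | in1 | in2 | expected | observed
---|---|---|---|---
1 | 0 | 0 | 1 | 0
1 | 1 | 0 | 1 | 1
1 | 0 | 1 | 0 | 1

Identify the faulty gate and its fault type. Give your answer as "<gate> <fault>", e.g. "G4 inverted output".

Fault-free values for test 1 (in0=1, in1=0, in2=0): G1=1, G2=1, G3=0, G4=1, giving Y=1. Observed 0.
Test 1: faults giving observed 0 are {G1 stuck-at-0, G1 inverted output, G2 stuck-at-0, G2 inverted output, G3 stuck-at-1, G3 inverted output, G4 stuck-at-0, G4 inverted output}.
Test 2 (in0=1, in1=1, in2=0): fault-free G1=1, G2=1, G3=0, G4=1 → 1; observed 1. Eliminates G2 stuck-at-0, G2 inverted output, G3 stuck-at-1, G3 inverted output, G4 stuck-at-0, G4 inverted output.
Test 3 (in0=1, in1=0, in2=1): fault-free G1=0, G2=0, G3=1, G4=0 → 0; observed 1. Eliminates G1 stuck-at-0.
Only G1 inverted output is consistent with every test.

G1 inverted output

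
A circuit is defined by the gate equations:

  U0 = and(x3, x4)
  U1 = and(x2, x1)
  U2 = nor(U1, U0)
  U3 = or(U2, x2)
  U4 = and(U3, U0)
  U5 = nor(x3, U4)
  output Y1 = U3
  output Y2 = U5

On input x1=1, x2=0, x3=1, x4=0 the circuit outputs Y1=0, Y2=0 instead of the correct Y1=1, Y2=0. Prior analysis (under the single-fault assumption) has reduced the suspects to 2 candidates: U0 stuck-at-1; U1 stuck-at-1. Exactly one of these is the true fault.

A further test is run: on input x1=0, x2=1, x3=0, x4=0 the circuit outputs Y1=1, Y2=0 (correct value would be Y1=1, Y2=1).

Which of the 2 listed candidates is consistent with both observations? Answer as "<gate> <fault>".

Evaluate each candidate on input x1=0, x2=1, x3=0, x4=0:
  U0 stuck-at-1: U0=1 [stuck-at-1], U1=0, U2=0, U3=1, U4=1, U5=0 → Y1=1, Y2=0 — matches
  U1 stuck-at-1: U0=0, U1=1 [stuck-at-1], U2=0, U3=1, U4=0, U5=1 → Y1=1, Y2=1 — eliminated
Only U0 stuck-at-1 reproduces the observed Y1=1, Y2=0.

U0 stuck-at-1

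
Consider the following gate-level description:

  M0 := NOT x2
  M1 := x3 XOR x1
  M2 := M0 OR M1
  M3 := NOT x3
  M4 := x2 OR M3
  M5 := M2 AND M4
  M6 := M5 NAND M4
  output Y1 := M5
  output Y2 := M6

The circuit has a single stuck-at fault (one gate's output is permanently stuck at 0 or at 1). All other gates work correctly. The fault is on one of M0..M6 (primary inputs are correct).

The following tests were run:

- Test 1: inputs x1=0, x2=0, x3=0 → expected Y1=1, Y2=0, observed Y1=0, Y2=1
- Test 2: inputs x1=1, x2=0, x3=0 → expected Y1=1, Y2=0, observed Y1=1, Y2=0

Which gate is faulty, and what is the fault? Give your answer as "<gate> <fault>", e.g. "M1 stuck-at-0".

M0 stuck-at-0

Fault-free values for test 1 (x1=0, x2=0, x3=0): M0=1, M1=0, M2=1, M3=1, M4=1, M5=1, M6=0, giving Y1=1, Y2=0. Observed Y1=0, Y2=1.
Test 1: faults giving observed Y1=0, Y2=1 are {M0 stuck-at-0, M2 stuck-at-0, M3 stuck-at-0, M4 stuck-at-0, M5 stuck-at-0}.
Test 2 (x1=1, x2=0, x3=0): fault-free M0=1, M1=1, M2=1, M3=1, M4=1, M5=1, M6=0 → Y1=1, Y2=0; observed Y1=1, Y2=0. Eliminates M2 stuck-at-0, M3 stuck-at-0, M4 stuck-at-0, M5 stuck-at-0.
Only M0 stuck-at-0 is consistent with every test.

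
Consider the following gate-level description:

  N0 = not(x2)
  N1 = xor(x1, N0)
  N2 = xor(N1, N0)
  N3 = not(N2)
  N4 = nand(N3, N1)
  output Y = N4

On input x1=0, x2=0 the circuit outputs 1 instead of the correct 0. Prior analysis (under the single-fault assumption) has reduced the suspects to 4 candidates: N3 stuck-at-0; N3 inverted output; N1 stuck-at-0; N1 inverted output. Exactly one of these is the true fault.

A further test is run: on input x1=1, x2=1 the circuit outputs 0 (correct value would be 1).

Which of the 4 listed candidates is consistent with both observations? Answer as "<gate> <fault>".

Evaluate each candidate on input x1=1, x2=1:
  N3 stuck-at-0: N0=0, N1=1, N2=1, N3=0 [stuck-at-0], N4=1 → 1 — eliminated
  N3 inverted output: N0=0, N1=1, N2=1, N3=1 [inverted output], N4=0 → 0 — matches
  N1 stuck-at-0: N0=0, N1=0 [stuck-at-0], N2=0, N3=1, N4=1 → 1 — eliminated
  N1 inverted output: N0=0, N1=0 [inverted output], N2=0, N3=1, N4=1 → 1 — eliminated
Only N3 inverted output reproduces the observed 0.

N3 inverted output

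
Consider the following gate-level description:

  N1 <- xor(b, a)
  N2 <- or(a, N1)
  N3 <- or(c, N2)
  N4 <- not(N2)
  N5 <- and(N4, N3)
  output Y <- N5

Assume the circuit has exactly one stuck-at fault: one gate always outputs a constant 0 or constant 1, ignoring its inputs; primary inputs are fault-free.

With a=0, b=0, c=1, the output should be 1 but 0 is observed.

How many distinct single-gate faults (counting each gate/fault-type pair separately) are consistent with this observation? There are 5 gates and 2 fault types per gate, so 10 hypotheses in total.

Fault-free: N1=0, N2=0, N3=1, N4=1, N5=1 → 1. Observed 0.
  N1 stuck-at-0: output 1 ✗
  N1 stuck-at-1: output 0 ✓
  N2 stuck-at-0: output 1 ✗
  N2 stuck-at-1: output 0 ✓
  N3 stuck-at-0: output 0 ✓
  N3 stuck-at-1: output 1 ✗
  N4 stuck-at-0: output 0 ✓
  N4 stuck-at-1: output 1 ✗
  N5 stuck-at-0: output 0 ✓
  N5 stuck-at-1: output 1 ✗
Consistent faults: {N1 stuck-at-1, N2 stuck-at-1, N3 stuck-at-0, N4 stuck-at-0, N5 stuck-at-0} — 5 in all.

5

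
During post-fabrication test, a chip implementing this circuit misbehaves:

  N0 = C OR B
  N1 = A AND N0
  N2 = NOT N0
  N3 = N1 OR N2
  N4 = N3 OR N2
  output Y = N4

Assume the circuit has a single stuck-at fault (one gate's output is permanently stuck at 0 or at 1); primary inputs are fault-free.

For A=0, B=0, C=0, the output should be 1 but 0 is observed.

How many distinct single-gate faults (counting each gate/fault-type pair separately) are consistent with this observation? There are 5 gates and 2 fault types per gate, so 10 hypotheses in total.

Fault-free: N0=0, N1=0, N2=1, N3=1, N4=1 → 1. Observed 0.
  N0 stuck-at-0: output 1 ✗
  N0 stuck-at-1: output 0 ✓
  N1 stuck-at-0: output 1 ✗
  N1 stuck-at-1: output 1 ✗
  N2 stuck-at-0: output 0 ✓
  N2 stuck-at-1: output 1 ✗
  N3 stuck-at-0: output 1 ✗
  N3 stuck-at-1: output 1 ✗
  N4 stuck-at-0: output 0 ✓
  N4 stuck-at-1: output 1 ✗
Consistent faults: {N0 stuck-at-1, N2 stuck-at-0, N4 stuck-at-0} — 3 in all.

3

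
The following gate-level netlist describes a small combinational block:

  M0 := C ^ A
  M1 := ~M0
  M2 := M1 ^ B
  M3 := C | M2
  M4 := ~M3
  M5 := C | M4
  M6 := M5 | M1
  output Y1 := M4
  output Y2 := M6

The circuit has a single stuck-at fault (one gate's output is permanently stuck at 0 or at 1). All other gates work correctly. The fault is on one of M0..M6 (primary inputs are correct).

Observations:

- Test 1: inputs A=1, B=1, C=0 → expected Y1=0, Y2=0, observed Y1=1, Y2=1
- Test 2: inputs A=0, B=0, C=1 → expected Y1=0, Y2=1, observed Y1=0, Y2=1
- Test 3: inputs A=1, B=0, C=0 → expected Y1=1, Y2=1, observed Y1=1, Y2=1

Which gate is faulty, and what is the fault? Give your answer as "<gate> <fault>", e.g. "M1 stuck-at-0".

Fault-free values for test 1 (A=1, B=1, C=0): M0=1, M1=0, M2=1, M3=1, M4=0, M5=0, M6=0, giving Y1=0, Y2=0. Observed Y1=1, Y2=1.
Test 1: faults giving observed Y1=1, Y2=1 are {M0 stuck-at-0, M1 stuck-at-1, M2 stuck-at-0, M3 stuck-at-0, M4 stuck-at-1}.
Test 2 (A=0, B=0, C=1): fault-free M0=1, M1=0, M2=0, M3=1, M4=0, M5=1, M6=1 → Y1=0, Y2=1; observed Y1=0, Y2=1. Eliminates M3 stuck-at-0, M4 stuck-at-1.
Test 3 (A=1, B=0, C=0): fault-free M0=1, M1=0, M2=0, M3=0, M4=1, M5=1, M6=1 → Y1=1, Y2=1; observed Y1=1, Y2=1. Eliminates M0 stuck-at-0, M1 stuck-at-1.
Only M2 stuck-at-0 is consistent with every test.

M2 stuck-at-0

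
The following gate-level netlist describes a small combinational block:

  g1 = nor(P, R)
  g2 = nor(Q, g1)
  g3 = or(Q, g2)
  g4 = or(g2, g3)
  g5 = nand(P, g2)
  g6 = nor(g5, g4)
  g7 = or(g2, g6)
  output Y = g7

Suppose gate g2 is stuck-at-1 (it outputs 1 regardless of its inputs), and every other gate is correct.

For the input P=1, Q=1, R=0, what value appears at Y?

Propagate with g2 forced: g1=0, g2=1 [stuck-at-1], g3=1, g4=1, g5=0, g6=0, g7=1.
So Y = 1. (Without the fault it would be 0.)

1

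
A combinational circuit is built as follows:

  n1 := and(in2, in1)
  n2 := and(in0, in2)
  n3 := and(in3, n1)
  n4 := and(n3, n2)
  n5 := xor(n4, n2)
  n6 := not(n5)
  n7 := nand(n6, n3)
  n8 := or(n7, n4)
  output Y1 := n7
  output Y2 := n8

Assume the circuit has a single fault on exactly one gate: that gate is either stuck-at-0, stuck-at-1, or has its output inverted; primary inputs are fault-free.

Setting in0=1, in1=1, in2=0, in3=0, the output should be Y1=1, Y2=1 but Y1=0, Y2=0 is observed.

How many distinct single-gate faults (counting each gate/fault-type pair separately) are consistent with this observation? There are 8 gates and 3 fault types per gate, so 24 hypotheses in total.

Fault-free: n1=0, n2=0, n3=0, n4=0, n5=0, n6=1, n7=1, n8=1 → Y1=1, Y2=1. Observed Y1=0, Y2=0.
  n1: none of the 3 fault types match ✗
  n2: none of the 3 fault types match ✗
  n3: stuck-at-1, inverted output ✓; others ✗
  n4: none of the 3 fault types match ✗
  n5: none of the 3 fault types match ✗
  n6: none of the 3 fault types match ✗
  n7: stuck-at-0, inverted output ✓; others ✗
  n8: none of the 3 fault types match ✗
Consistent faults: {n3 stuck-at-1, n3 inverted output, n7 stuck-at-0, n7 inverted output} — 4 in all.

4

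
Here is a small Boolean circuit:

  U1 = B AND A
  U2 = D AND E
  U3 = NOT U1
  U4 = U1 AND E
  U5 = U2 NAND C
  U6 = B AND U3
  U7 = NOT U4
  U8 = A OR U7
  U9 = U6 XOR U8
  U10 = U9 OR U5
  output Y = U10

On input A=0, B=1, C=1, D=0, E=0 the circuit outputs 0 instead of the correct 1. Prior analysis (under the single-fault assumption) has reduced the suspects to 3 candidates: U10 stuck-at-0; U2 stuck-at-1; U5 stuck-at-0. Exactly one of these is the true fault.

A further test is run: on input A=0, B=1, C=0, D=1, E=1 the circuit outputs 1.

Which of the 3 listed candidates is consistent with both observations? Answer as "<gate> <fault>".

Evaluate each candidate on input A=0, B=1, C=0, D=1, E=1:
  U10 stuck-at-0: U1=0, U2=1, U3=1, U4=0, U5=1, U6=1, U7=1, U8=1, U9=0, U10=0 [stuck-at-0] → 0 — eliminated
  U2 stuck-at-1: U1=0, U2=1 [stuck-at-1], U3=1, U4=0, U5=1, U6=1, U7=1, U8=1, U9=0, U10=1 → 1 — matches
  U5 stuck-at-0: U1=0, U2=1, U3=1, U4=0, U5=0 [stuck-at-0], U6=1, U7=1, U8=1, U9=0, U10=0 → 0 — eliminated
Only U2 stuck-at-1 reproduces the observed 1.

U2 stuck-at-1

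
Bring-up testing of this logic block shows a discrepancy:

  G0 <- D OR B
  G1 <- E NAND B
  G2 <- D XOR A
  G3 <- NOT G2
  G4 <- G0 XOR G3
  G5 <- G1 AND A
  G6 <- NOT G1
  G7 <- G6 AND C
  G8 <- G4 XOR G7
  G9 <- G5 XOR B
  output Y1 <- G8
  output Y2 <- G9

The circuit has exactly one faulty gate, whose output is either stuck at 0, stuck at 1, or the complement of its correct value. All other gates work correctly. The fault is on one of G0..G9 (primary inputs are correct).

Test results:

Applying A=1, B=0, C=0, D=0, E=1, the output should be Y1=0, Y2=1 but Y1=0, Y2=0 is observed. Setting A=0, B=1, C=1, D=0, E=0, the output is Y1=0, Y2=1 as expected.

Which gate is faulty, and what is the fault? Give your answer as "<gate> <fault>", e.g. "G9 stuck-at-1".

Fault-free values for test 1 (A=1, B=0, C=0, D=0, E=1): G0=0, G1=1, G2=1, G3=0, G4=0, G5=1, G6=0, G7=0, G8=0, G9=1, giving Y1=0, Y2=1. Observed Y1=0, Y2=0.
Test 1: faults giving observed Y1=0, Y2=0 are {G1 stuck-at-0, G1 inverted output, G5 stuck-at-0, G5 inverted output, G9 stuck-at-0, G9 inverted output}.
Test 2 (A=0, B=1, C=1, D=0, E=0): fault-free G0=1, G1=1, G2=0, G3=1, G4=0, G5=0, G6=0, G7=0, G8=0, G9=1 → Y1=0, Y2=1; observed Y1=0, Y2=1. Eliminates G1 stuck-at-0, G1 inverted output, G5 inverted output, G9 stuck-at-0, G9 inverted output.
Only G5 stuck-at-0 is consistent with every test.

G5 stuck-at-0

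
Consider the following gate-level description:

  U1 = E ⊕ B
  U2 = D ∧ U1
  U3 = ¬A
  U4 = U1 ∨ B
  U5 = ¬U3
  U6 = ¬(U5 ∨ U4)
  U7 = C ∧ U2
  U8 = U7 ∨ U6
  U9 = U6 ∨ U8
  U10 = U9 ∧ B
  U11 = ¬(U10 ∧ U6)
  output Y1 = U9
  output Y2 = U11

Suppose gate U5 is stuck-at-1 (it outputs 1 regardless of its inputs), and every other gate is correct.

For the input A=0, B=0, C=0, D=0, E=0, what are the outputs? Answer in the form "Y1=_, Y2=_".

Y1=0, Y2=1

Propagate with U5 forced: U1=0, U2=0, U3=1, U4=0, U5=1 [stuck-at-1], U6=0, U7=0, U8=0, U9=0, U10=0, U11=1.
So the outputs are Y1=0, Y2=1. (Without the fault they would be Y1=1, Y2=1.)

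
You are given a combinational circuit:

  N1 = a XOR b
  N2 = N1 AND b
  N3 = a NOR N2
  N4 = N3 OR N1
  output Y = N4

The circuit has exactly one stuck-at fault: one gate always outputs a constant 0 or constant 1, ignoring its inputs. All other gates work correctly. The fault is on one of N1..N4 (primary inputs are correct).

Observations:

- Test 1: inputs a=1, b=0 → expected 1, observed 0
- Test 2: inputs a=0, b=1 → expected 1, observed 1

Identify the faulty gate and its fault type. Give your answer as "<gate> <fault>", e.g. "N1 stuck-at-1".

Fault-free values for test 1 (a=1, b=0): N1=1, N2=0, N3=0, N4=1, giving Y=1. Observed 0.
Test 1: faults giving observed 0 are {N1 stuck-at-0, N4 stuck-at-0}.
Test 2 (a=0, b=1): fault-free N1=1, N2=1, N3=0, N4=1 → 1; observed 1. Eliminates N4 stuck-at-0.
Only N1 stuck-at-0 is consistent with every test.

N1 stuck-at-0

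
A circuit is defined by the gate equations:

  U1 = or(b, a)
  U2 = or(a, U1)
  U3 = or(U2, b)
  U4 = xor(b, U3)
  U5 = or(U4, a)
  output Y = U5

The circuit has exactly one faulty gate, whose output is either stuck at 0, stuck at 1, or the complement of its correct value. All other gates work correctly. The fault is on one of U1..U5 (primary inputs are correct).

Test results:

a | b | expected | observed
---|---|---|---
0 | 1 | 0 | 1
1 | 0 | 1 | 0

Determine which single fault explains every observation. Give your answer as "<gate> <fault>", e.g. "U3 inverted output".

U5 inverted output

Fault-free values for test 1 (a=0, b=1): U1=1, U2=1, U3=1, U4=0, U5=0, giving Y=0. Observed 1.
Test 1: faults giving observed 1 are {U3 stuck-at-0, U3 inverted output, U4 stuck-at-1, U4 inverted output, U5 stuck-at-1, U5 inverted output}.
Test 2 (a=1, b=0): fault-free U1=1, U2=1, U3=1, U4=1, U5=1 → 1; observed 0. Eliminates U3 stuck-at-0, U3 inverted output, U4 stuck-at-1, U4 inverted output, U5 stuck-at-1.
Only U5 inverted output is consistent with every test.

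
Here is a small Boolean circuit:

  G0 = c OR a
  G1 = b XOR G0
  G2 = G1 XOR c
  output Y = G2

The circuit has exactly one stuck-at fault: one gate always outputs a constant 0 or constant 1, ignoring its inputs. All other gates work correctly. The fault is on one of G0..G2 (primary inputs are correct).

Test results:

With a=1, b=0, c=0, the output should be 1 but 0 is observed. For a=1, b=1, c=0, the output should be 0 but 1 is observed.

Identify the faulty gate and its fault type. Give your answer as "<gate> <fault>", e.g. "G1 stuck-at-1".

Fault-free values for test 1 (a=1, b=0, c=0): G0=1, G1=1, G2=1, giving Y=1. Observed 0.
Test 1: faults giving observed 0 are {G0 stuck-at-0, G1 stuck-at-0, G2 stuck-at-0}.
Test 2 (a=1, b=1, c=0): fault-free G0=1, G1=0, G2=0 → 0; observed 1. Eliminates G1 stuck-at-0, G2 stuck-at-0.
Only G0 stuck-at-0 is consistent with every test.

G0 stuck-at-0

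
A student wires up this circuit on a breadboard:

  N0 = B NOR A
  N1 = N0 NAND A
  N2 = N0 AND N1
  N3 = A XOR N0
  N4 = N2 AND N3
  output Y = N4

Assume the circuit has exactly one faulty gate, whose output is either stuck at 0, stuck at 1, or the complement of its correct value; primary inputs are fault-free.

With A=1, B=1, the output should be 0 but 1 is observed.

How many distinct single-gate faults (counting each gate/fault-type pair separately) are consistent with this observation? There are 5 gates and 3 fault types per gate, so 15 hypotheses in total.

Fault-free: N0=0, N1=1, N2=0, N3=1, N4=0 → 0. Observed 1.
  N0: none of the 3 fault types match ✗
  N1: none of the 3 fault types match ✗
  N2: stuck-at-1, inverted output ✓; others ✗
  N3: none of the 3 fault types match ✗
  N4: stuck-at-1, inverted output ✓; others ✗
Consistent faults: {N2 stuck-at-1, N2 inverted output, N4 stuck-at-1, N4 inverted output} — 4 in all.

4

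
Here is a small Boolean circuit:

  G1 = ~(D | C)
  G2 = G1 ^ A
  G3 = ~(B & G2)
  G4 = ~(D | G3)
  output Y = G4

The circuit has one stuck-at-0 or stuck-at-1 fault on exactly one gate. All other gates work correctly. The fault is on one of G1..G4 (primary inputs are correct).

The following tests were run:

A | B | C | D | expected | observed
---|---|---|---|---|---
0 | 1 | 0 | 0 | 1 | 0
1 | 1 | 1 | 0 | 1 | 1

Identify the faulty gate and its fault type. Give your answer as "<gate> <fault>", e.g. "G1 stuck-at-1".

Fault-free values for test 1 (A=0, B=1, C=0, D=0): G1=1, G2=1, G3=0, G4=1, giving Y=1. Observed 0.
Test 1: faults giving observed 0 are {G1 stuck-at-0, G2 stuck-at-0, G3 stuck-at-1, G4 stuck-at-0}.
Test 2 (A=1, B=1, C=1, D=0): fault-free G1=0, G2=1, G3=0, G4=1 → 1; observed 1. Eliminates G2 stuck-at-0, G3 stuck-at-1, G4 stuck-at-0.
Only G1 stuck-at-0 is consistent with every test.

G1 stuck-at-0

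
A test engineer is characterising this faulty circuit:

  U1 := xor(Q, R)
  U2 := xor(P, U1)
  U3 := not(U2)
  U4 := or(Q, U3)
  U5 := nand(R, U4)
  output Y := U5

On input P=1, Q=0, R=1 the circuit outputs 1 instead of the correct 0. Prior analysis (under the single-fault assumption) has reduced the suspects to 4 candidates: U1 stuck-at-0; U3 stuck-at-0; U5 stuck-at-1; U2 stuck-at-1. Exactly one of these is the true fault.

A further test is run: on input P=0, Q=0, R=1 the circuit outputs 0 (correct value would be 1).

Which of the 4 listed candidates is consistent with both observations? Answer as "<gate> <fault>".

Evaluate each candidate on input P=0, Q=0, R=1:
  U1 stuck-at-0: U1=0 [stuck-at-0], U2=0, U3=1, U4=1, U5=0 → 0 — matches
  U3 stuck-at-0: U1=1, U2=1, U3=0 [stuck-at-0], U4=0, U5=1 → 1 — eliminated
  U5 stuck-at-1: U1=1, U2=1, U3=0, U4=0, U5=1 [stuck-at-1] → 1 — eliminated
  U2 stuck-at-1: U1=1, U2=1 [stuck-at-1], U3=0, U4=0, U5=1 → 1 — eliminated
Only U1 stuck-at-0 reproduces the observed 0.

U1 stuck-at-0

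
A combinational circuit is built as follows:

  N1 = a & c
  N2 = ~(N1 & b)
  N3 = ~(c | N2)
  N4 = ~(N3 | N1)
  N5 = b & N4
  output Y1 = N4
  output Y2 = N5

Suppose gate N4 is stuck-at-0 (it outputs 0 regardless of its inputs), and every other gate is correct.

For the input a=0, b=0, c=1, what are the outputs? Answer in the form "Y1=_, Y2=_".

Propagate with N4 forced: N1=0, N2=1, N3=0, N4=0 [stuck-at-0], N5=0.
So the outputs are Y1=0, Y2=0. (Without the fault they would be Y1=1, Y2=0.)

Y1=0, Y2=0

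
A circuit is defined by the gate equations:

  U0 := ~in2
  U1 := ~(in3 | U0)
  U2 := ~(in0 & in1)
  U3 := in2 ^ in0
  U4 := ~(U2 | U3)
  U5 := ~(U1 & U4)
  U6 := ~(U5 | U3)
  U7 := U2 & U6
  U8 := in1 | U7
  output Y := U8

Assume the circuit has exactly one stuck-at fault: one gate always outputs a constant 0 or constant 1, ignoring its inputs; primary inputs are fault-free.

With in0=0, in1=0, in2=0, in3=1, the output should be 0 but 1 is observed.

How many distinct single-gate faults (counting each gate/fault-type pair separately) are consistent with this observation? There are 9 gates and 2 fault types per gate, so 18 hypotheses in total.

Fault-free: U0=1, U1=0, U2=1, U3=0, U4=0, U5=1, U6=0, U7=0, U8=0 → 0. Observed 1.
  U0: none of the 2 fault types match ✗
  U1: none of the 2 fault types match ✗
  U2: none of the 2 fault types match ✗
  U3: none of the 2 fault types match ✗
  U4: none of the 2 fault types match ✗
  U5: stuck-at-0 ✓; others ✗
  U6: stuck-at-1 ✓; others ✗
  U7: stuck-at-1 ✓; others ✗
  U8: stuck-at-1 ✓; others ✗
Consistent faults: {U5 stuck-at-0, U6 stuck-at-1, U7 stuck-at-1, U8 stuck-at-1} — 4 in all.

4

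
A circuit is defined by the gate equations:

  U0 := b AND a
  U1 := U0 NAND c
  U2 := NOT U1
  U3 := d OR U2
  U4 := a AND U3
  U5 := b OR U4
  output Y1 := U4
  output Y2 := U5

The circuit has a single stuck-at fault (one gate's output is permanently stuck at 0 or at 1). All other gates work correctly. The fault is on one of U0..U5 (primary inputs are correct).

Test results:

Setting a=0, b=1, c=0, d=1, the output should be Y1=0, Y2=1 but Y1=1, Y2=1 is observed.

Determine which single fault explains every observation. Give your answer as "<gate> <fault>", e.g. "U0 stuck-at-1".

Fault-free values for test 1 (a=0, b=1, c=0, d=1): U0=0, U1=1, U2=0, U3=1, U4=0, U5=1, giving Y1=0, Y2=1. Observed Y1=1, Y2=1.
Test 1: faults giving observed Y1=1, Y2=1 are {U4 stuck-at-1}.
Only U4 stuck-at-1 is consistent with every test.

U4 stuck-at-1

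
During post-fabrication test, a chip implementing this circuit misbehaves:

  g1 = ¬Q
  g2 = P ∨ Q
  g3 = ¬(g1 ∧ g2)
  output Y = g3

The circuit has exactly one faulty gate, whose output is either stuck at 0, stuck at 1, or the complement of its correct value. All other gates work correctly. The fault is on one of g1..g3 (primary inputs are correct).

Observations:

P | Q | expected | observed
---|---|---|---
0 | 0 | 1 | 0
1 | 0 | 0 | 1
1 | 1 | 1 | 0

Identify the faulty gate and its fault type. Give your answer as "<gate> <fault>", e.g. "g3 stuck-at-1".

Fault-free values for test 1 (P=0, Q=0): g1=1, g2=0, g3=1, giving Y=1. Observed 0.
Test 1: faults giving observed 0 are {g2 stuck-at-1, g2 inverted output, g3 stuck-at-0, g3 inverted output}.
Test 2 (P=1, Q=0): fault-free g1=1, g2=1, g3=0 → 0; observed 1. Eliminates g2 stuck-at-1, g3 stuck-at-0.
Test 3 (P=1, Q=1): fault-free g1=0, g2=1, g3=1 → 1; observed 0. Eliminates g2 inverted output.
Only g3 inverted output is consistent with every test.

g3 inverted output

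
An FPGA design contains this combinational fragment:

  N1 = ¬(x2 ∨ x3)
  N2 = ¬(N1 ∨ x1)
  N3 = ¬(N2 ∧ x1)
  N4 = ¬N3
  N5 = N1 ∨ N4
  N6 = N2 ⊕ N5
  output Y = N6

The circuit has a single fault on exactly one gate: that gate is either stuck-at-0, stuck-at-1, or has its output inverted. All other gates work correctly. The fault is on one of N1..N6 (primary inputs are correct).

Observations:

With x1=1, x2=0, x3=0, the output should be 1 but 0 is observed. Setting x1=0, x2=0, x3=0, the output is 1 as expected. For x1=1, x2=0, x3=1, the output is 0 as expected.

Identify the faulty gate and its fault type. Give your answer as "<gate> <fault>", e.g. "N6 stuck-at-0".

N1 stuck-at-0

Fault-free values for test 1 (x1=1, x2=0, x3=0): N1=1, N2=0, N3=1, N4=0, N5=1, N6=1, giving Y=1. Observed 0.
Test 1: faults giving observed 0 are {N1 stuck-at-0, N1 inverted output, N2 stuck-at-1, N2 inverted output, N5 stuck-at-0, N5 inverted output, N6 stuck-at-0, N6 inverted output}.
Test 2 (x1=0, x2=0, x3=0): fault-free N1=1, N2=0, N3=1, N4=0, N5=1, N6=1 → 1; observed 1. Eliminates N2 stuck-at-1, N2 inverted output, N5 stuck-at-0, N5 inverted output, N6 stuck-at-0, N6 inverted output.
Test 3 (x1=1, x2=0, x3=1): fault-free N1=0, N2=0, N3=1, N4=0, N5=0, N6=0 → 0; observed 0. Eliminates N1 inverted output.
Only N1 stuck-at-0 is consistent with every test.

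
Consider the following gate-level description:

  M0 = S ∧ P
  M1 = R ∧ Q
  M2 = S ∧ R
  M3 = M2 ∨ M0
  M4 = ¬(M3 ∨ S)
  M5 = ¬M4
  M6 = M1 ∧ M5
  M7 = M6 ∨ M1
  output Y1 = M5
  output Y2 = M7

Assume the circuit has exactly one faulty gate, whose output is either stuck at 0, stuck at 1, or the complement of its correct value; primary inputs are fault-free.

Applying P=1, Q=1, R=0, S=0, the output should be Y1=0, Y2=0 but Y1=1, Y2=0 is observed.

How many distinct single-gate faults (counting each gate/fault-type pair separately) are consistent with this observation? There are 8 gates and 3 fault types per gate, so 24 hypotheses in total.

Fault-free: M0=0, M1=0, M2=0, M3=0, M4=1, M5=0, M6=0, M7=0 → Y1=0, Y2=0. Observed Y1=1, Y2=0.
  M0: stuck-at-1, inverted output ✓; others ✗
  M1: none of the 3 fault types match ✗
  M2: stuck-at-1, inverted output ✓; others ✗
  M3: stuck-at-1, inverted output ✓; others ✗
  M4: stuck-at-0, inverted output ✓; others ✗
  M5: stuck-at-1, inverted output ✓; others ✗
  M6: none of the 3 fault types match ✗
  M7: none of the 3 fault types match ✗
Consistent faults: {M0 stuck-at-1, M0 inverted output, M2 stuck-at-1, M2 inverted output, M3 stuck-at-1, M3 inverted output, M4 stuck-at-0, M4 inverted output, M5 stuck-at-1, M5 inverted output} — 10 in all.

10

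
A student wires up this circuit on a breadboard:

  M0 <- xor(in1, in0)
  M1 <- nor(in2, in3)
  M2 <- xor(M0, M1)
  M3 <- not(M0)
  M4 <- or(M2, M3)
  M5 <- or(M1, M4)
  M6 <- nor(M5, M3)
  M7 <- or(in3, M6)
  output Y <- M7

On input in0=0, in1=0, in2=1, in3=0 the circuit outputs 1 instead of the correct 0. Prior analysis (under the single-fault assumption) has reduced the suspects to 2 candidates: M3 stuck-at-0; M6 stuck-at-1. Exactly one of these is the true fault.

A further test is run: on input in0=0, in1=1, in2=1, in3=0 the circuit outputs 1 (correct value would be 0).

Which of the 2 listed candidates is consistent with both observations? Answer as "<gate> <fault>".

M6 stuck-at-1

Evaluate each candidate on input in0=0, in1=1, in2=1, in3=0:
  M3 stuck-at-0: M0=1, M1=0, M2=1, M3=0 [stuck-at-0], M4=1, M5=1, M6=0, M7=0 → 0 — eliminated
  M6 stuck-at-1: M0=1, M1=0, M2=1, M3=0, M4=1, M5=1, M6=1 [stuck-at-1], M7=1 → 1 — matches
Only M6 stuck-at-1 reproduces the observed 1.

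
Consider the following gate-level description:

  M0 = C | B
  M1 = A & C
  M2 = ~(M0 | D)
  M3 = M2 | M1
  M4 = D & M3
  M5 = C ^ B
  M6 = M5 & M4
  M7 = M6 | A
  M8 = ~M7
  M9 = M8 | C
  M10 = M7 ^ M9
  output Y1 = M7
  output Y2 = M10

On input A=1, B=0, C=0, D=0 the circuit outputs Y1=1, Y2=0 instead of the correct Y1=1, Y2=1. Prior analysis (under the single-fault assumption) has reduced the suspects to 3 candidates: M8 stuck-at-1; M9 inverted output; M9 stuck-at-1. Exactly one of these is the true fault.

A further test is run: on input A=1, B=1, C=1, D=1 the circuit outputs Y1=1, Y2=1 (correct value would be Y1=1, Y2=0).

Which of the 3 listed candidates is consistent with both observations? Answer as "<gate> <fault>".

Evaluate each candidate on input A=1, B=1, C=1, D=1:
  M8 stuck-at-1: M0=1, M1=1, M2=0, M3=1, M4=1, M5=0, M6=0, M7=1, M8=1 [stuck-at-1], M9=1, M10=0 → Y1=1, Y2=0 — eliminated
  M9 inverted output: M0=1, M1=1, M2=0, M3=1, M4=1, M5=0, M6=0, M7=1, M8=0, M9=0 [inverted output], M10=1 → Y1=1, Y2=1 — matches
  M9 stuck-at-1: M0=1, M1=1, M2=0, M3=1, M4=1, M5=0, M6=0, M7=1, M8=0, M9=1 [stuck-at-1], M10=0 → Y1=1, Y2=0 — eliminated
Only M9 inverted output reproduces the observed Y1=1, Y2=1.

M9 inverted output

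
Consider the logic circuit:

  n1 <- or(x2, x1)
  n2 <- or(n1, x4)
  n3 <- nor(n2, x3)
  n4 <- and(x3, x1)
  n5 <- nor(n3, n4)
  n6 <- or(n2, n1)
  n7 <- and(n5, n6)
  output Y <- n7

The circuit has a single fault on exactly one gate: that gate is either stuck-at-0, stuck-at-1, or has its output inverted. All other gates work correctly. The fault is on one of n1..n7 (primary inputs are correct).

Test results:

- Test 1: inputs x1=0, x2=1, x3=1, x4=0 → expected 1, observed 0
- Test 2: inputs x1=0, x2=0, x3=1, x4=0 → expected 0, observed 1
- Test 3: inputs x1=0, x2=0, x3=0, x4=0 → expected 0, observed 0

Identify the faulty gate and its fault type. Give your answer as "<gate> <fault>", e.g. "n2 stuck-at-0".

n6 inverted output

Fault-free values for test 1 (x1=0, x2=1, x3=1, x4=0): n1=1, n2=1, n3=0, n4=0, n5=1, n6=1, n7=1, giving Y=1. Observed 0.
Test 1: faults giving observed 0 are {n1 stuck-at-0, n1 inverted output, n3 stuck-at-1, n3 inverted output, n4 stuck-at-1, n4 inverted output, n5 stuck-at-0, n5 inverted output, n6 stuck-at-0, n6 inverted output, n7 stuck-at-0, n7 inverted output}.
Test 2 (x1=0, x2=0, x3=1, x4=0): fault-free n1=0, n2=0, n3=0, n4=0, n5=1, n6=0, n7=0 → 0; observed 1. Eliminates n1 stuck-at-0, n3 stuck-at-1, n3 inverted output, n4 stuck-at-1, n4 inverted output, n5 stuck-at-0, n5 inverted output, n6 stuck-at-0, n7 stuck-at-0.
Test 3 (x1=0, x2=0, x3=0, x4=0): fault-free n1=0, n2=0, n3=1, n4=0, n5=0, n6=0, n7=0 → 0; observed 0. Eliminates n1 inverted output, n7 inverted output.
Only n6 inverted output is consistent with every test.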